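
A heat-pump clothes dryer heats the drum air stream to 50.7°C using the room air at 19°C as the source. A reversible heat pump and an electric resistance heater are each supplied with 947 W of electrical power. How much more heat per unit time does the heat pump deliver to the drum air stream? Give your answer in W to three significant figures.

8730 W

In absolute terms T_C = 292.15 K and T_H = 323.85 K, so ΔT = 31.70 K.
COP_Carnot = T_H/ΔT = 323.85/31.70 = 10.22.
The heat pump delivers Q̇_H = COP × Ẇ = 9675 W; the resistance heater delivers Ẇ = 947.0 W.
Extra = (COP − 1)·Ẇ = 8728 W.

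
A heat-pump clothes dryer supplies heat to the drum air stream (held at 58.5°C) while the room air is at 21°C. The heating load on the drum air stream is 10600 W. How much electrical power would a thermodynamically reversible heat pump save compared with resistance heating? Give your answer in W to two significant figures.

9400 W

In absolute terms T_C = 294.15 K and T_H = 331.65 K, so ΔT = 37.50 K.
COP_Carnot = T_H/ΔT = 331.65/37.50 = 8.844.
Resistance heating needs Ẇ_res = Q̇_H = 10600 W; the reversible heat pump needs only Ẇ_hp = Q̇_H/COP = 1199 W.
Saving = 10600 − 1199 = 9401 W.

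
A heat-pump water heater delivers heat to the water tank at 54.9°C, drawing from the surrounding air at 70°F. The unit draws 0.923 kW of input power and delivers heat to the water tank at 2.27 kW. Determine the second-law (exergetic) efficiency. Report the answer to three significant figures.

0.253

COP_actual = Q̇_H/Ẇ = 2.270/0.9230 = 2.459.
In absolute terms T_C = 294.26 K and T_H = 328.05 K, so ΔT = 33.79 K.
COP_Carnot = T_H/ΔT = 328.05/33.79 = 9.709.
η_II = COP_actual/COP_Carnot = 2.459/9.709 = 0.2533.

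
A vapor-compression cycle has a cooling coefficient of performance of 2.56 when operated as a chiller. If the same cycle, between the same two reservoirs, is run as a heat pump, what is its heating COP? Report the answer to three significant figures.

The first law on one cycle gives Q_H = Q_C + W, so Q_H/W = Q_C/W + 1.
COP_HP = COP_R + 1 = 2.56 + 1 = 3.56.

3.56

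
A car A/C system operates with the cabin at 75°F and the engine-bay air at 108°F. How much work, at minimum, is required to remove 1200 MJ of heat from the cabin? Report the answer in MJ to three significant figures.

74.1 MJ

In absolute terms T_C = 297.04 K and T_H = 315.37 K, so ΔT = 18.33 K.
The reversible limit is COP_R = T_C/ΔT = 16.20, so W_min = Q_C/COP = Q_C·ΔT/T_C.
W_min = 1200 × 18.33/297.04 = 74.06 MJ.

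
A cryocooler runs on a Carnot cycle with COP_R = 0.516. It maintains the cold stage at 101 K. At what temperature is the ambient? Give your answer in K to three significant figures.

297 K

COP_R = T_C/(T_H − T_C) gives T_H − T_C = T_C/COP.
With T_C = 101.00 K, T_H = 101.00 × (1 + 1/0.516) = 296.74 K.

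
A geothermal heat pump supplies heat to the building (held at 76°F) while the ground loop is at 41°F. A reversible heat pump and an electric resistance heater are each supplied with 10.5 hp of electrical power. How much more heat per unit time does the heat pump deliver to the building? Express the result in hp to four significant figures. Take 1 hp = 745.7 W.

In absolute terms T_C = 278.15 K and T_H = 297.59 K, so ΔT = 19.44 K.
COP_Carnot = T_H/ΔT = 297.59/19.44 = 15.30.
The heat pump delivers Q̇_H = COP × Ẇ = 160.7 hp; the resistance heater delivers Ẇ = 10.50 hp.
Extra = (COP − 1)·Ẇ = 150.2 hp.

150.2 hp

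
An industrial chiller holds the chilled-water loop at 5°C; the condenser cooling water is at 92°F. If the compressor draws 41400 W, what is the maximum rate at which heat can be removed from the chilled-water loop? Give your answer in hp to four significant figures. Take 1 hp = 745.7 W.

In absolute terms T_C = 278.15 K and T_H = 306.48 K, so ΔT = 28.33 K.
COP_Carnot = T_C/ΔT = 278.15/28.33 = 9.817.
Q̇_max = COP_Carnot × Ẇ = 9.817 × 41400 W = 406400 W = 545.0 hp.

545.0 hp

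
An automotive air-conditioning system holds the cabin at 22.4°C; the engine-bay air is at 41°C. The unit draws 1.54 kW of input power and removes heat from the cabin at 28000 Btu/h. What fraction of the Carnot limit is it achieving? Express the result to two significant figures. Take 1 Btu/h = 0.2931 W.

Converting, Q̇_C = 28000 Btu/h = 8.207 kW, so COP_actual = Q̇_C/Ẇ = 8.207/1.540 = 5.329.
In absolute terms T_C = 295.55 K and T_H = 314.15 K, so ΔT = 18.60 K.
COP_Carnot = T_C/ΔT = 295.55/18.60 = 15.89.
η_II = COP_actual/COP_Carnot = 5.329/15.89 = 0.3354.

0.34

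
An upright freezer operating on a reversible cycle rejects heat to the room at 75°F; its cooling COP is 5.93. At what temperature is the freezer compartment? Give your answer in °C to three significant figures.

For a Carnot refrigerator COP_R = T_C/(T_H − T_C), so T_C = COP·T_H/(1 + COP).
With T_H = 297.04 K, T_C = 5.93 × 297.04/6.930 = 254.18 K.
Converting, 254.18 K = -18.97°C.

-19.0 °C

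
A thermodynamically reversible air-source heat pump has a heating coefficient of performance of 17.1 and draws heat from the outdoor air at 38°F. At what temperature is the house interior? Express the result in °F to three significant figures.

COP_HP = T_H/(T_H − T_C) rearranges to T_H = COP·T_C/(COP − 1).
With T_C = 276.48 K, T_H = 17.1 × 276.48/16.10 = 293.66 K.
Converting, 293.66 K = 68.91°F.

68.9 °F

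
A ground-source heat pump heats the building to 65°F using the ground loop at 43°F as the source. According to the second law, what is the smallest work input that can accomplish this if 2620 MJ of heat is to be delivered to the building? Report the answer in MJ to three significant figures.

110 MJ

In absolute terms T_C = 279.26 K and T_H = 291.48 K, so ΔT = 12.22 K.
The reversible limit is COP_HP = T_H/ΔT = 23.85, so W_min = Q_H/COP = Q_H·ΔT/T_H.
W_min = 2620 × 12.22/291.48 = 109.9 MJ.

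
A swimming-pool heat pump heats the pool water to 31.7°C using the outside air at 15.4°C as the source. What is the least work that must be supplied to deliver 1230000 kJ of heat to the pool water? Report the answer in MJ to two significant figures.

In absolute terms T_C = 288.55 K and T_H = 304.85 K, so ΔT = 16.30 K.
The reversible limit is COP_HP = T_H/ΔT = 18.70, so W_min = Q_H/COP = Q_H·ΔT/T_H.
W_min = 1230000 × 16.30/304.85 = 65770 kJ = 65.77 MJ.

66 MJ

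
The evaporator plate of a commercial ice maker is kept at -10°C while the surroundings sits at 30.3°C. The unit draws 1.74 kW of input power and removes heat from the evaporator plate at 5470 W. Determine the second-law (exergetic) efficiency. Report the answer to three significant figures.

0.481

Converting, Q̇_C = 5470 W = 5.470 kW, so COP_actual = Q̇_C/Ẇ = 5.470/1.740 = 3.144.
In absolute terms T_C = 263.15 K and T_H = 303.45 K, so ΔT = 40.30 K.
COP_Carnot = T_C/ΔT = 263.15/40.30 = 6.530.
η_II = COP_actual/COP_Carnot = 3.144/6.530 = 0.4814.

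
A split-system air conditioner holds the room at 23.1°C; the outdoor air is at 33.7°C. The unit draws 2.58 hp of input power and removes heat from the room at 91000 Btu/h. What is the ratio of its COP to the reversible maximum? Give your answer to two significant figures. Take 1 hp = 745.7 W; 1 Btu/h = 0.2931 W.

0.50

Converting, Q̇_C = 91000 Btu/h = 35.77 hp, so COP_actual = Q̇_C/Ẇ = 35.77/2.580 = 13.86.
In absolute terms T_C = 296.25 K and T_H = 306.85 K, so ΔT = 10.60 K.
COP_Carnot = T_C/ΔT = 296.25/10.60 = 27.95.
η_II = COP_actual/COP_Carnot = 13.86/27.95 = 0.4960.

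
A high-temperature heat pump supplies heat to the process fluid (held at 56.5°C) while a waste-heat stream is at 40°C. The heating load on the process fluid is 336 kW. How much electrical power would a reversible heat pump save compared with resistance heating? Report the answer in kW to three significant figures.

In absolute terms T_C = 313.15 K and T_H = 329.65 K, so ΔT = 16.50 K.
COP_Carnot = T_H/ΔT = 329.65/16.50 = 19.98.
Resistance heating needs Ẇ_res = Q̇_H = 336.0 kW; the reversible heat pump needs only Ẇ_hp = Q̇_H/COP = 16.82 kW.
Saving = 336.0 − 16.82 = 319.2 kW.

319 kW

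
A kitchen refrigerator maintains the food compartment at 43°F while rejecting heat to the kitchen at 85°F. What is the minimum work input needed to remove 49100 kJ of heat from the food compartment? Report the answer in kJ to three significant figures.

4100 kJ

In absolute terms T_C = 279.26 K and T_H = 302.59 K, so ΔT = 23.33 K.
The reversible limit is COP_R = T_C/ΔT = 11.97, so W_min = Q_C/COP = Q_C·ΔT/T_C.
W_min = 49100 × 23.33/279.26 = 4102 kJ.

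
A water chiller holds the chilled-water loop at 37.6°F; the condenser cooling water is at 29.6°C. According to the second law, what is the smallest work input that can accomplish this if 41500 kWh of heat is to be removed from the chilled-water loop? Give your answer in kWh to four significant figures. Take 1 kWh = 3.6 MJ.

In absolute terms T_C = 276.26 K and T_H = 302.75 K, so ΔT = 26.49 K.
The reversible limit is COP_R = T_C/ΔT = 10.43, so W_min = Q_C/COP = Q_C·ΔT/T_C.
W_min = 41500 × 26.49/276.26 = 3979 kWh.

3979 kWh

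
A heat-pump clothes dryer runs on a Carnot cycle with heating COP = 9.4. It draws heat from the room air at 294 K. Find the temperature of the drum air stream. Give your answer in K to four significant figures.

COP_HP = T_H/(T_H − T_C) rearranges to T_H = COP·T_C/(COP − 1).
With T_C = 294.00 K, T_H = 9.4 × 294.00/8.400 = 329.00 K.

329.0 K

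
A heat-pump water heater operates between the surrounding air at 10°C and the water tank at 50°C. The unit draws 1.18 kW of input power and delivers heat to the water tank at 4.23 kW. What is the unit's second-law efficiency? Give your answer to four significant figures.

0.4437

COP_actual = Q̇_H/Ẇ = 4.230/1.180 = 3.585.
In absolute terms T_C = 283.15 K and T_H = 323.15 K, so ΔT = 40.00 K.
COP_Carnot = T_H/ΔT = 323.15/40.00 = 8.079.
η_II = COP_actual/COP_Carnot = 3.585/8.079 = 0.4437.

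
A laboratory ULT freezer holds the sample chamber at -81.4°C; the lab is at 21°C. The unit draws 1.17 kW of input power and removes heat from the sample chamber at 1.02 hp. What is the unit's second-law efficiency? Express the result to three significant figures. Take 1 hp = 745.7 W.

0.347

Converting, Q̇_C = 1.020 hp = 0.7606 kW, so COP_actual = Q̇_C/Ẇ = 0.7606/1.170 = 0.6501.
In absolute terms T_C = 191.75 K and T_H = 294.15 K, so ΔT = 102.4 K.
COP_Carnot = T_C/ΔT = 191.75/102.4 = 1.873.
η_II = COP_actual/COP_Carnot = 0.6501/1.873 = 0.3472.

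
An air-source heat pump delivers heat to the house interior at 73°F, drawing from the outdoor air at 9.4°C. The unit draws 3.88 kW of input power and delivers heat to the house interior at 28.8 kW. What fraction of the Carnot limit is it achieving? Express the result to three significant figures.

COP_actual = Q̇_H/Ẇ = 28.80/3.880 = 7.423.
In absolute terms T_C = 282.55 K and T_H = 295.93 K, so ΔT = 13.38 K.
COP_Carnot = T_H/ΔT = 295.93/13.38 = 22.12.
η_II = COP_actual/COP_Carnot = 7.423/22.12 = 0.3356.

0.336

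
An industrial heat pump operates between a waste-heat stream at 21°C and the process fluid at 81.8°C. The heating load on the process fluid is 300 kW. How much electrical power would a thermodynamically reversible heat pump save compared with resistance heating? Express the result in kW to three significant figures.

In absolute terms T_C = 294.15 K and T_H = 354.95 K, so ΔT = 60.80 K.
COP_Carnot = T_H/ΔT = 354.95/60.80 = 5.838.
Resistance heating needs Ẇ_res = Q̇_H = 300.0 kW; the reversible heat pump needs only Ẇ_hp = Q̇_H/COP = 51.39 kW.
Saving = 300.0 − 51.39 = 248.6 kW.

249 kW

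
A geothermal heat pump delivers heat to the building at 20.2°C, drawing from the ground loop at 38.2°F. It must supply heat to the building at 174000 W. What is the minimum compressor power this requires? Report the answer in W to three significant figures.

In absolute terms T_C = 276.59 K and T_H = 293.35 K, so ΔT = 16.76 K.
COP_Carnot = T_H/ΔT = 293.35/16.76 = 17.51.
Ẇ_min = Q̇/COP_Carnot = 174000/17.51 = 9939 W.

9940 W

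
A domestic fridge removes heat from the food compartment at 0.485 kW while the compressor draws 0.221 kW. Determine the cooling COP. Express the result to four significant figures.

The first law gives Q̇_H = Q̇_C + Ẇ, so the three rates are Q̇_C = 0.4850, Q̇_H = 0.7060, Ẇ = 0.2210 kW.
COP_R = Q̇_C/Ẇ = 0.4850/0.2210 = 2.195.

2.195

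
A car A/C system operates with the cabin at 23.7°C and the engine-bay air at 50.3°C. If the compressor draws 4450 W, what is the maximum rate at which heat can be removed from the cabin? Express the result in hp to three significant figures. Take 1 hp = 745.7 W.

66.6 hp

In absolute terms T_C = 296.85 K and T_H = 323.45 K, so ΔT = 26.60 K.
COP_Carnot = T_C/ΔT = 296.85/26.60 = 11.16.
Q̇_max = COP_Carnot × Ẇ = 11.16 × 4450 W = 49660 W = 66.60 hp.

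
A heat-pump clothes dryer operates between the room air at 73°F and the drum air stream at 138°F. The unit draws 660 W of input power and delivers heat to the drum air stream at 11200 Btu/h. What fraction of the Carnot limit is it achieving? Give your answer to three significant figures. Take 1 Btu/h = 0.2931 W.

Converting, Q̇_H = 11200 Btu/h = 3283 W, so COP_actual = Q̇_H/Ẇ = 3283/660.0 = 4.974.
In absolute terms T_C = 295.93 K and T_H = 332.04 K, so ΔT = 36.11 K.
COP_Carnot = T_H/ΔT = 332.04/36.11 = 9.195.
η_II = COP_actual/COP_Carnot = 4.974/9.195 = 0.5409.

0.541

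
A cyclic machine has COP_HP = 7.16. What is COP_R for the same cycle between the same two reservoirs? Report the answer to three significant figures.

Since Q_H = Q_C + W for any cycle, COP_R = Q_C/W = Q_H/W − 1.
COP_R = 7.16 − 1 = 6.16.

6.16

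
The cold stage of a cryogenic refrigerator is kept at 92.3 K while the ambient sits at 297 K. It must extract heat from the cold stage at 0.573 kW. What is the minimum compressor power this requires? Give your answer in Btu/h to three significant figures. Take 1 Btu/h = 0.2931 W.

The reservoir spacing is ΔT = 297 − 92.3 = 204.7 K.
COP_Carnot = T_C/ΔT = 92.30/204.7 = 0.4509.
Ẇ_min = Q̇/COP_Carnot = 0.5730/0.4509 = 1.271 kW = 4336 Btu/h.

4340 Btu/h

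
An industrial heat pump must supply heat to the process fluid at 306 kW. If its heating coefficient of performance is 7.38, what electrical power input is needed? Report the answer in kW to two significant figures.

41 kW

Ẇ = Q̇_H/COP_HP = 306.0/7.38 = 41.46 kW.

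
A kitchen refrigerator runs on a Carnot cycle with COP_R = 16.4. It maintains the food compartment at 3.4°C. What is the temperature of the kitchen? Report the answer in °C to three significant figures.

COP_R = T_C/(T_H − T_C) gives T_H − T_C = T_C/COP.
With T_C = 276.55 K, T_H = 276.55 × (1 + 1/16.4) = 293.41 K.
Converting, 293.41 K = 20.26°C.

20.3 °C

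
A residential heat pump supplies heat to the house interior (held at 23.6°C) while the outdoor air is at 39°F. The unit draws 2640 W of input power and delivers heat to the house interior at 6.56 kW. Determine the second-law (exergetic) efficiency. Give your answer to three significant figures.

Converting, Q̇_H = 6.560 kW = 6560 W, so COP_actual = Q̇_H/Ẇ = 6560/2640 = 2.485.
In absolute terms T_C = 277.04 K and T_H = 296.75 K, so ΔT = 19.71 K.
COP_Carnot = T_H/ΔT = 296.75/19.71 = 15.05.
η_II = COP_actual/COP_Carnot = 2.485/15.05 = 0.1651.

0.165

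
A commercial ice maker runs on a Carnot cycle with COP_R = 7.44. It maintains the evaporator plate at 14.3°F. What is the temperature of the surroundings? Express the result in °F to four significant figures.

COP_R = T_C/(T_H − T_C) gives T_H − T_C = T_C/COP.
With T_C = 263.32 K, T_H = 263.32 × (1 + 1/7.44) = 298.71 K.
Converting, 298.71 K = 78.01°F.

78.01 °F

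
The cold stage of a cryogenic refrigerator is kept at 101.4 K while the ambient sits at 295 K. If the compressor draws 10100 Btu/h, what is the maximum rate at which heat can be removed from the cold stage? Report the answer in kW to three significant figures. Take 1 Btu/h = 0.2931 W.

1.55 kW

The reservoir spacing is ΔT = 295 − 101.4 = 193.6 K.
COP_Carnot = T_C/ΔT = 101.40/193.6 = 0.5238.
Q̇_max = COP_Carnot × Ẇ = 0.5238 × 10100 Btu/h = 5290 Btu/h = 1.550 kW.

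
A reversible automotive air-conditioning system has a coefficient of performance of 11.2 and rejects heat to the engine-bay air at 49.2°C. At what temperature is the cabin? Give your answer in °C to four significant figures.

22.78 °C

For a Carnot refrigerator COP_R = T_C/(T_H − T_C), so T_C = COP·T_H/(1 + COP).
With T_H = 322.35 K, T_C = 11.2 × 322.35/12.20 = 295.93 K.
Converting, 295.93 K = 22.78°C.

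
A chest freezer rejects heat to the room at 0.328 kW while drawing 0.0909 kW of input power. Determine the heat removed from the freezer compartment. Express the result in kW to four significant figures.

0.2371 kW

For a cyclic device the first law requires Q̇_H = Q̇_C + Ẇ.
Q̇_C = Q̇_H − Ẇ = 0.2371 kW.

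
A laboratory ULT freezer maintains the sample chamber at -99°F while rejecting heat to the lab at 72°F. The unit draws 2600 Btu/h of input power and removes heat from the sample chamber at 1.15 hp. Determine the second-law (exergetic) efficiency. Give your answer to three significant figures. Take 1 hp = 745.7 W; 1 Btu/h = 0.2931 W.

Converting, Q̇_C = 1.150 hp = 2926 Btu/h, so COP_actual = Q̇_C/Ẇ = 2926/2600 = 1.125.
In absolute terms T_C = 200.37 K and T_H = 295.37 K, so ΔT = 95.00 K.
COP_Carnot = T_C/ΔT = 200.37/95.00 = 2.109.
η_II = COP_actual/COP_Carnot = 1.125/2.109 = 0.5335.

0.534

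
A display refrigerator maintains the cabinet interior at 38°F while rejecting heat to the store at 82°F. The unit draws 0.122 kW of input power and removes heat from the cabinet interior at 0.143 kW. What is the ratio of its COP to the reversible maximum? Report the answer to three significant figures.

0.104

COP_actual = Q̇_C/Ẇ = 0.1430/0.1220 = 1.172.
In absolute terms T_C = 276.48 K and T_H = 300.93 K, so ΔT = 24.44 K.
COP_Carnot = T_C/ΔT = 276.48/24.44 = 11.31.
η_II = COP_actual/COP_Carnot = 1.172/11.31 = 0.1036.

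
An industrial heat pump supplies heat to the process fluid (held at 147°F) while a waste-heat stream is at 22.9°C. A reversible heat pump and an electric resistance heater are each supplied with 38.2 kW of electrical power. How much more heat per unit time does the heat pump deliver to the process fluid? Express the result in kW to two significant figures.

280 kW

In absolute terms T_C = 296.05 K and T_H = 337.04 K, so ΔT = 40.99 K.
COP_Carnot = T_H/ΔT = 337.04/40.99 = 8.223.
The heat pump delivers Q̇_H = COP × Ẇ = 314.1 kW; the resistance heater delivers Ẇ = 38.20 kW.
Extra = (COP − 1)·Ẇ = 275.9 kW.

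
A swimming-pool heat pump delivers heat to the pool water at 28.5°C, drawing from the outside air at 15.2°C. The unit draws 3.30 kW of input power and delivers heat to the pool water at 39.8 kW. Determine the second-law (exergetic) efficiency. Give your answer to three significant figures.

0.532

COP_actual = Q̇_H/Ẇ = 39.80/3.300 = 12.06.
In absolute terms T_C = 288.35 K and T_H = 301.65 K, so ΔT = 13.30 K.
COP_Carnot = T_H/ΔT = 301.65/13.30 = 22.68.
η_II = COP_actual/COP_Carnot = 12.06/22.68 = 0.5318.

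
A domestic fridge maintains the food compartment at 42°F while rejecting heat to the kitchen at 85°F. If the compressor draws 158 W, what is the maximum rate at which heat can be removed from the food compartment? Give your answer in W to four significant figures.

In absolute terms T_C = 278.71 K and T_H = 302.59 K, so ΔT = 23.89 K.
COP_Carnot = T_C/ΔT = 278.71/23.89 = 11.67.
Q̇_max = COP_Carnot × Ẇ = 11.67 × 158.0 W = 1843 W.

1843 W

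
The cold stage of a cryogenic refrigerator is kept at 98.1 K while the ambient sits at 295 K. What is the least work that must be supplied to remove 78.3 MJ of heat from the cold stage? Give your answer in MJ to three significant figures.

The reservoir spacing is ΔT = 295 − 98.1 = 196.9 K.
The reversible limit is COP_R = T_C/ΔT = 0.4982, so W_min = Q_C/COP = Q_C·ΔT/T_C.
W_min = 78.30 × 196.9/98.10 = 157.2 MJ.

157 MJ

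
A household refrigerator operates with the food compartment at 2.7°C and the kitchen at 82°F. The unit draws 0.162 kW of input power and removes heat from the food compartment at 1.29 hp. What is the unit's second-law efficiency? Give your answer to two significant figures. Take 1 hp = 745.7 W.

Converting, Q̇_C = 1.290 hp = 0.9620 kW, so COP_actual = Q̇_C/Ẇ = 0.9620/0.1620 = 5.938.
In absolute terms T_C = 275.85 K and T_H = 300.93 K, so ΔT = 25.08 K.
COP_Carnot = T_C/ΔT = 275.85/25.08 = 11.00.
η_II = COP_actual/COP_Carnot = 5.938/11.00 = 0.5398.

0.54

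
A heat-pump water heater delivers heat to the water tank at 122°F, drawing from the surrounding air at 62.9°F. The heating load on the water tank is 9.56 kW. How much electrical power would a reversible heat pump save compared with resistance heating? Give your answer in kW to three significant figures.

In absolute terms T_C = 290.32 K and T_H = 323.15 K, so ΔT = 32.83 K.
COP_Carnot = T_H/ΔT = 323.15/32.83 = 9.842.
Resistance heating needs Ẇ_res = Q̇_H = 9.560 kW; the reversible heat pump needs only Ẇ_hp = Q̇_H/COP = 0.9713 kW.
Saving = 9.560 − 0.9713 = 8.589 kW.

8.59 kW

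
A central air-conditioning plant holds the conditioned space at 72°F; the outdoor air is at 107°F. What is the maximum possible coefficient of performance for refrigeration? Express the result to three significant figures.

15.2

In absolute terms T_C = 295.37 K and T_H = 314.82 K, so ΔT = 19.44 K.
For a reversible cycle, COP_Carnot = T_C/ΔT = 295.37/19.44 = 15.19.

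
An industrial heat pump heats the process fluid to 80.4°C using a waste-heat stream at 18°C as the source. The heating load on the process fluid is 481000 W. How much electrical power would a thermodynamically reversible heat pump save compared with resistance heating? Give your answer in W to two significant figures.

400000 W

In absolute terms T_C = 291.15 K and T_H = 353.55 K, so ΔT = 62.40 K.
COP_Carnot = T_H/ΔT = 353.55/62.40 = 5.666.
Resistance heating needs Ẇ_res = Q̇_H = 481000 W; the reversible heat pump needs only Ẇ_hp = Q̇_H/COP = 84890 W.
Saving = 481000 − 84890 = 396100 W.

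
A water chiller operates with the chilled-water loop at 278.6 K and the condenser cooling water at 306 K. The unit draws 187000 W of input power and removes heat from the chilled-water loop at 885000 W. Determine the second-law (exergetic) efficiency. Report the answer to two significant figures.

0.47

COP_actual = Q̇_C/Ẇ = 885000/187000 = 4.733.
The reservoir spacing is ΔT = 306 − 278.6 = 27.40 K.
COP_Carnot = T_C/ΔT = 278.60/27.40 = 10.17.
η_II = COP_actual/COP_Carnot = 4.733/10.17 = 0.4654.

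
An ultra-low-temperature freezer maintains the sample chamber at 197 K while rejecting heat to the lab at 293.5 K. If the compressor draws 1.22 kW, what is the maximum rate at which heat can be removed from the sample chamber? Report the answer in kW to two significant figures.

The reservoir spacing is ΔT = 293.5 − 197 = 96.50 K.
COP_Carnot = T_C/ΔT = 197.00/96.50 = 2.041.
Q̇_max = COP_Carnot × Ẇ = 2.041 × 1.220 kW = 2.491 kW.

2.5 kW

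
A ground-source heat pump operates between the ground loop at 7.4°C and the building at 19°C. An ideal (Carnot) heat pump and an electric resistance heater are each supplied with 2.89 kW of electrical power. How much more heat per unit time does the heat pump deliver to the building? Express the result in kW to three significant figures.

In absolute terms T_C = 280.55 K and T_H = 292.15 K, so ΔT = 11.60 K.
COP_Carnot = T_H/ΔT = 292.15/11.60 = 25.19.
The heat pump delivers Q̇_H = COP × Ẇ = 72.79 kW; the resistance heater delivers Ẇ = 2.890 kW.
Extra = (COP − 1)·Ẇ = 69.90 kW.

69.9 kW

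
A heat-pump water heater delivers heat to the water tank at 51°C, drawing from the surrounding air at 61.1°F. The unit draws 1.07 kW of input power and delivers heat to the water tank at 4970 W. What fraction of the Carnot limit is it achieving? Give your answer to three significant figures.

0.499

Converting, Q̇_H = 4970 W = 4.970 kW, so COP_actual = Q̇_H/Ẇ = 4.970/1.070 = 4.645.
In absolute terms T_C = 289.32 K and T_H = 324.15 K, so ΔT = 34.83 K.
COP_Carnot = T_H/ΔT = 324.15/34.83 = 9.306.
η_II = COP_actual/COP_Carnot = 4.645/9.306 = 0.4991.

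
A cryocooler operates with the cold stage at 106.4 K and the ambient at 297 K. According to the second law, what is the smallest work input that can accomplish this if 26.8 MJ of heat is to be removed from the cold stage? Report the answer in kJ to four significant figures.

48010 kJ

The reservoir spacing is ΔT = 297 − 106.4 = 190.6 K.
The reversible limit is COP_R = T_C/ΔT = 0.5582, so W_min = Q_C/COP = Q_C·ΔT/T_C.
W_min = 26.80 × 190.6/106.40 = 48.01 MJ = 48010 kJ.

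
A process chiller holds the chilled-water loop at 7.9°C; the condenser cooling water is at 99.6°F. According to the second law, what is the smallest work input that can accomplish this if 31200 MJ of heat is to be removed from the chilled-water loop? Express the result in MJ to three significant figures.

In absolute terms T_C = 281.05 K and T_H = 310.71 K, so ΔT = 29.66 K.
The reversible limit is COP_R = T_C/ΔT = 9.477, so W_min = Q_C/COP = Q_C·ΔT/T_C.
W_min = 31200 × 29.66/281.05 = 3292 MJ.

3290 MJ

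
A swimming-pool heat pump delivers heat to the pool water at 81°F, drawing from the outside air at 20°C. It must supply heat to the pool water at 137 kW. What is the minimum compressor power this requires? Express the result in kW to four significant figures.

In absolute terms T_C = 293.15 K and T_H = 300.37 K, so ΔT = 7.222 K.
COP_Carnot = T_H/ΔT = 300.37/7.222 = 41.59.
Ẇ_min = Q̇/COP_Carnot = 137.0/41.59 = 3.294 kW.

3.294 kW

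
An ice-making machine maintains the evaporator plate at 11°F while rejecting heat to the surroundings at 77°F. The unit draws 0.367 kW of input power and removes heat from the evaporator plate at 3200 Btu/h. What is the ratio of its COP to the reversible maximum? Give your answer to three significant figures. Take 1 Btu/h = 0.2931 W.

0.358

Converting, Q̇_C = 3200 Btu/h = 0.9379 kW, so COP_actual = Q̇_C/Ẇ = 0.9379/0.3670 = 2.556.
In absolute terms T_C = 261.48 K and T_H = 298.15 K, so ΔT = 36.67 K.
COP_Carnot = T_C/ΔT = 261.48/36.67 = 7.131.
η_II = COP_actual/COP_Carnot = 2.556/7.131 = 0.3584.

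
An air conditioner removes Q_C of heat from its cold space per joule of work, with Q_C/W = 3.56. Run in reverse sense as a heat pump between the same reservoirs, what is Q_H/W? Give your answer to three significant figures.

The first law on one cycle gives Q_H = Q_C + W, so Q_H/W = Q_C/W + 1.
COP_HP = COP_R + 1 = 3.56 + 1 = 4.56.

4.56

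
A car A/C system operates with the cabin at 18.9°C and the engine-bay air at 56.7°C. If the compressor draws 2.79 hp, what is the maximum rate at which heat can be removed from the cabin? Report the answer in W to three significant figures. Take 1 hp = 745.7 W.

In absolute terms T_C = 292.05 K and T_H = 329.85 K, so ΔT = 37.80 K.
COP_Carnot = T_C/ΔT = 292.05/37.80 = 7.726.
Q̇_max = COP_Carnot × Ẇ = 7.726 × 2.790 hp = 21.56 hp = 16070 W.

16100 W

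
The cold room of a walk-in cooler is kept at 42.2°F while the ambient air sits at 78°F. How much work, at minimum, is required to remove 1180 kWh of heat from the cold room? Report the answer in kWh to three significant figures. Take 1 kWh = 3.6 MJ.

84.2 kWh

In absolute terms T_C = 278.82 K and T_H = 298.71 K, so ΔT = 19.89 K.
The reversible limit is COP_R = T_C/ΔT = 14.02, so W_min = Q_C/COP = Q_C·ΔT/T_C.
W_min = 1180 × 19.89/278.82 = 84.17 kWh.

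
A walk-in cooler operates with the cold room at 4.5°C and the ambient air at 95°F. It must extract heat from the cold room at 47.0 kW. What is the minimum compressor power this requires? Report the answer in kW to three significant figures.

5.16 kW

In absolute terms T_C = 277.65 K and T_H = 308.15 K, so ΔT = 30.50 K.
COP_Carnot = T_C/ΔT = 277.65/30.50 = 9.103.
Ẇ_min = Q̇/COP_Carnot = 47.00/9.103 = 5.163 kW.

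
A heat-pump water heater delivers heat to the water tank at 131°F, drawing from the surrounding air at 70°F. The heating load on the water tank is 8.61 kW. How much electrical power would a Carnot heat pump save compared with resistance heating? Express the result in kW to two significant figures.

In absolute terms T_C = 294.26 K and T_H = 328.15 K, so ΔT = 33.89 K.
COP_Carnot = T_H/ΔT = 328.15/33.89 = 9.683.
Resistance heating needs Ẇ_res = Q̇_H = 8.610 kW; the reversible heat pump needs only Ẇ_hp = Q̇_H/COP = 0.8892 kW.
Saving = 8.610 − 0.8892 = 7.721 kW.

7.7 kW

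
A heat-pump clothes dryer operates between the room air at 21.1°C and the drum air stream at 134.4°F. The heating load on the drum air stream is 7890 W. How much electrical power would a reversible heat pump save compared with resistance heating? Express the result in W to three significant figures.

7030 W

In absolute terms T_C = 294.25 K and T_H = 330.04 K, so ΔT = 35.79 K.
COP_Carnot = T_H/ΔT = 330.04/35.79 = 9.222.
Resistance heating needs Ẇ_res = Q̇_H = 7890 W; the reversible heat pump needs only Ẇ_hp = Q̇_H/COP = 855.6 W.
Saving = 7890 − 855.6 = 7034 W.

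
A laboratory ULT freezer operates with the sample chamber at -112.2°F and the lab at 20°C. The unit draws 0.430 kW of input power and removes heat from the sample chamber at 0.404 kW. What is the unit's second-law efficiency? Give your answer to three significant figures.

COP_actual = Q̇_C/Ẇ = 0.4040/0.4300 = 0.9395.
In absolute terms T_C = 193.04 K and T_H = 293.15 K, so ΔT = 100.1 K.
COP_Carnot = T_C/ΔT = 193.04/100.1 = 1.928.
η_II = COP_actual/COP_Carnot = 0.9395/1.928 = 0.4872.

0.487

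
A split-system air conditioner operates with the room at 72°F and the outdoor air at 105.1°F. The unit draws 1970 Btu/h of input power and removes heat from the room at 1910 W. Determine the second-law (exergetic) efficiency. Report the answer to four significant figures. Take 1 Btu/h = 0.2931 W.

0.2059

Converting, Q̇_C = 1910 W = 6517 Btu/h, so COP_actual = Q̇_C/Ẇ = 6517/1970 = 3.308.
In absolute terms T_C = 295.37 K and T_H = 313.76 K, so ΔT = 18.39 K.
COP_Carnot = T_C/ΔT = 295.37/18.39 = 16.06.
η_II = COP_actual/COP_Carnot = 3.308/16.06 = 0.2059.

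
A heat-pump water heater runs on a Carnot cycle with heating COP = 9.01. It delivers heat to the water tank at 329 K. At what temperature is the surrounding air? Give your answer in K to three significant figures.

292 K

COP_HP = T_H/(T_H − T_C) gives T_H − T_C = T_H/COP.
With T_H = 329.00 K, T_C = 329.00 × (1 − 1/9.01) = 292.49 K.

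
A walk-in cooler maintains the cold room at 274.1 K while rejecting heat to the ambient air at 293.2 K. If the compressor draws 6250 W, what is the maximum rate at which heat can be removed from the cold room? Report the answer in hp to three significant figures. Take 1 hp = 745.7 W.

120 hp

The reservoir spacing is ΔT = 293.2 − 274.1 = 19.10 K.
COP_Carnot = T_C/ΔT = 274.10/19.10 = 14.35.
Q̇_max = COP_Carnot × Ẇ = 14.35 × 6250 W = 89690 W = 120.3 hp.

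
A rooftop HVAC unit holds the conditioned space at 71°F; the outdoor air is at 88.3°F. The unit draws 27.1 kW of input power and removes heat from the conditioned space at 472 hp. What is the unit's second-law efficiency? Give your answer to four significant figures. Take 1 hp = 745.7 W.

0.4234

Converting, Q̇_C = 472.0 hp = 352.0 kW, so COP_actual = Q̇_C/Ẇ = 352.0/27.10 = 12.99.
In absolute terms T_C = 294.82 K and T_H = 304.43 K, so ΔT = 9.611 K.
COP_Carnot = T_C/ΔT = 294.82/9.611 = 30.67.
η_II = COP_actual/COP_Carnot = 12.99/30.67 = 0.4234.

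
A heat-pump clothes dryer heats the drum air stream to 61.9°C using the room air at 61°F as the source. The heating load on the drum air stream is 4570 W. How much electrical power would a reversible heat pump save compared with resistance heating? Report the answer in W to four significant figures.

In absolute terms T_C = 289.26 K and T_H = 335.05 K, so ΔT = 45.79 K.
COP_Carnot = T_H/ΔT = 335.05/45.79 = 7.317.
Resistance heating needs Ẇ_res = Q̇_H = 4570 W; the reversible heat pump needs only Ẇ_hp = Q̇_H/COP = 624.5 W.
Saving = 4570 − 624.5 = 3945 W.

3945 W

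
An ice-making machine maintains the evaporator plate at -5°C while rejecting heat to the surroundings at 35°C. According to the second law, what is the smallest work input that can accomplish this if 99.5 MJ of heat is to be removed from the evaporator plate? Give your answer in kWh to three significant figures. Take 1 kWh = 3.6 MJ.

In absolute terms T_C = 268.15 K and T_H = 308.15 K, so ΔT = 40.00 K.
The reversible limit is COP_R = T_C/ΔT = 6.704, so W_min = Q_C/COP = Q_C·ΔT/T_C.
W_min = 99.50 × 40.00/268.15 = 14.84 MJ = 4.123 kWh.

4.12 kWh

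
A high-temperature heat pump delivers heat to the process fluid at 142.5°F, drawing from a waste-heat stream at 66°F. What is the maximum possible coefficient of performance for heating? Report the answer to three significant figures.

In absolute terms T_C = 292.04 K and T_H = 334.54 K, so ΔT = 42.50 K.
For a reversible cycle, COP_Carnot = T_H/ΔT = 334.54/42.50 = 7.872.

7.87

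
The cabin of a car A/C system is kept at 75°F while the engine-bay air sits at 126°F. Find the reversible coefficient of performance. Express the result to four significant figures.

In absolute terms T_C = 297.04 K and T_H = 325.37 K, so ΔT = 28.33 K.
For a reversible cycle, COP_Carnot = T_C/ΔT = 297.04/28.33 = 10.48.

10.48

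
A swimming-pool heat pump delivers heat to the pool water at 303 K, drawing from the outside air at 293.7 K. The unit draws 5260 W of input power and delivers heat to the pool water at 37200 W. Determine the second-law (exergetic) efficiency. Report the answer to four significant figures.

COP_actual = Q̇_H/Ẇ = 37200/5260 = 7.072.
The reservoir spacing is ΔT = 303 − 293.7 = 9.300 K.
COP_Carnot = T_H/ΔT = 303.00/9.300 = 32.58.
η_II = COP_actual/COP_Carnot = 7.072/32.58 = 0.2171.

0.2171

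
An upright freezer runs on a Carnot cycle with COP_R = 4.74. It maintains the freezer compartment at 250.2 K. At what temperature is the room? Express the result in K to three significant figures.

303 K

COP_R = T_C/(T_H − T_C) gives T_H − T_C = T_C/COP.
With T_C = 250.20 K, T_H = 250.20 × (1 + 1/4.74) = 302.98 K.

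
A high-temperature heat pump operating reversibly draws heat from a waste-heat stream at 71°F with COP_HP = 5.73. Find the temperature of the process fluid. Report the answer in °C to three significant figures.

COP_HP = T_H/(T_H − T_C) rearranges to T_H = COP·T_C/(COP − 1).
With T_C = 294.82 K, T_H = 5.73 × 294.82/4.730 = 357.15 K.
Converting, 357.15 K = 84.00°C.

84.0 °C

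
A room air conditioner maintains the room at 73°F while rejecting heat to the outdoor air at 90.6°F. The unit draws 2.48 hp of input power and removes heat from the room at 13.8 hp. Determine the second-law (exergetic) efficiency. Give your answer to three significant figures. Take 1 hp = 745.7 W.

COP_actual = Q̇_C/Ẇ = 13.80/2.480 = 5.565.
In absolute terms T_C = 295.93 K and T_H = 305.71 K, so ΔT = 9.778 K.
COP_Carnot = T_C/ΔT = 295.93/9.778 = 30.27.
η_II = COP_actual/COP_Carnot = 5.565/30.27 = 0.1839.

0.184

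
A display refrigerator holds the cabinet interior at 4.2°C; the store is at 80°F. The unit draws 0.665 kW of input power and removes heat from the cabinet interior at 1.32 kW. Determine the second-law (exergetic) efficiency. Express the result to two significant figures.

0.16

COP_actual = Q̇_C/Ẇ = 1.320/0.6650 = 1.985.
In absolute terms T_C = 277.35 K and T_H = 299.82 K, so ΔT = 22.47 K.
COP_Carnot = T_C/ΔT = 277.35/22.47 = 12.34.
η_II = COP_actual/COP_Carnot = 1.985/12.34 = 0.1608.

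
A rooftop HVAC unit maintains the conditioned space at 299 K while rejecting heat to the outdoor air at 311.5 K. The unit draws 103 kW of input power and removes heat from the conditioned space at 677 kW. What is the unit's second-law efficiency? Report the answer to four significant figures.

COP_actual = Q̇_C/Ẇ = 677.0/103.0 = 6.573.
The reservoir spacing is ΔT = 311.5 − 299 = 12.50 K.
COP_Carnot = T_C/ΔT = 299.00/12.50 = 23.92.
η_II = COP_actual/COP_Carnot = 6.573/23.92 = 0.2748.

0.2748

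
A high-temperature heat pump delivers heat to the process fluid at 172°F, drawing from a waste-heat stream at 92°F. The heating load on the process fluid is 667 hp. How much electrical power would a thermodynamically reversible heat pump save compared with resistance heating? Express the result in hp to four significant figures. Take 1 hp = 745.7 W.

In absolute terms T_C = 306.48 K and T_H = 350.93 K, so ΔT = 44.44 K.
COP_Carnot = T_H/ΔT = 350.93/44.44 = 7.896.
Resistance heating needs Ẇ_res = Q̇_H = 667.0 hp; the reversible heat pump needs only Ẇ_hp = Q̇_H/COP = 84.47 hp.
Saving = 667.0 − 84.47 = 582.5 hp.

582.5 hp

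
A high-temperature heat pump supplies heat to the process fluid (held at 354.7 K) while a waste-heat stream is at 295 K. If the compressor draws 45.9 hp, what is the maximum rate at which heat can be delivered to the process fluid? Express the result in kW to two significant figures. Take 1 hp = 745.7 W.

The reservoir spacing is ΔT = 354.7 − 295 = 59.70 K.
COP_Carnot = T_H/ΔT = 354.70/59.70 = 5.941.
Q̇_max = COP_Carnot × Ẇ = 5.941 × 45.90 hp = 272.7 hp = 203.4 kW.

200 kW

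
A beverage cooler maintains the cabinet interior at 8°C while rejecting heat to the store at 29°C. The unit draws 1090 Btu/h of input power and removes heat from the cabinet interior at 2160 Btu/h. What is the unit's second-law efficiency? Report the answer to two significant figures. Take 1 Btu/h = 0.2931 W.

COP_actual = Q̇_C/Ẇ = 2160/1090 = 1.982.
In absolute terms T_C = 281.15 K and T_H = 302.15 K, so ΔT = 21.00 K.
COP_Carnot = T_C/ΔT = 281.15/21.00 = 13.39.
η_II = COP_actual/COP_Carnot = 1.982/13.39 = 0.1480.

0.15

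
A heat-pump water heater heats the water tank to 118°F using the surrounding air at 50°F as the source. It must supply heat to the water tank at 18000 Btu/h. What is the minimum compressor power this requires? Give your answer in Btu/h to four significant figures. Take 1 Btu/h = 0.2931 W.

In absolute terms T_C = 283.15 K and T_H = 320.93 K, so ΔT = 37.78 K.
COP_Carnot = T_H/ΔT = 320.93/37.78 = 8.495.
Ẇ_min = Q̇/COP_Carnot = 18000/8.495 = 2119 Btu/h.

2119 Btu/h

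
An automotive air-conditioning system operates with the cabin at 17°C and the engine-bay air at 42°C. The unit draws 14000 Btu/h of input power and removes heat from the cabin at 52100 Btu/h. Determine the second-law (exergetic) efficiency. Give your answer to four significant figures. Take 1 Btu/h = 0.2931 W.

0.3206

COP_actual = Q̇_C/Ẇ = 52100/14000 = 3.721.
In absolute terms T_C = 290.15 K and T_H = 315.15 K, so ΔT = 25.00 K.
COP_Carnot = T_C/ΔT = 290.15/25.00 = 11.61.
η_II = COP_actual/COP_Carnot = 3.721/11.61 = 0.3206.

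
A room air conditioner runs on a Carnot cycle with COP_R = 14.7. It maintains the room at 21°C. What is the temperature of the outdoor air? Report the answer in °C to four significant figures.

COP_R = T_C/(T_H − T_C) gives T_H − T_C = T_C/COP.
With T_C = 294.15 K, T_H = 294.15 × (1 + 1/14.7) = 314.16 K.
Converting, 314.16 K = 41.01°C.

41.01 °C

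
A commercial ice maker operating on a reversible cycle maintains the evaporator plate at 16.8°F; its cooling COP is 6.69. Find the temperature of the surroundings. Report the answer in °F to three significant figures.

COP_R = T_C/(T_H − T_C) gives T_H − T_C = T_C/COP.
With T_C = 264.71 K, T_H = 264.71 × (1 + 1/6.69) = 304.27 K.
Converting, 304.27 K = 88.02°F.

88.0 °F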